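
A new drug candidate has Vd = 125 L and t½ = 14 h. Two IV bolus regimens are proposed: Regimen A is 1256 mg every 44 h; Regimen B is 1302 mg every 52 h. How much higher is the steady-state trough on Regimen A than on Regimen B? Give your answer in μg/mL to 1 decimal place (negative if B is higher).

0.4 μg/mL

Regimen A: f = (1/2)^(44/14) ≈ 0.1132; Cmin,ss = (1256/125)·f/(1−f) ≈ 1.283 μg/mL.
Regimen B: f = (1/2)^(52/14) ≈ 0.0762; Cmin,ss = (1302/125)·f/(1−f) ≈ 0.859 μg/mL.
Difference ≈ 1.283 − 0.859 ≈ 0.424 μg/mL.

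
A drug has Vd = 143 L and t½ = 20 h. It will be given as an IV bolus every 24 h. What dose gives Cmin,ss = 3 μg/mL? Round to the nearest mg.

557 mg

τ/t½ = 24/20 ≈ 1.2, so f = (1/2)^(24/20) ≈ 0.435275.
Cmin,ss = (D/Vd)·f/(1−f), so D = Cmin,ss·Vd·(1−f)/f.
D = 3 × 143 × (1−f)/f ≈ 3 × 143 × 1.29740 ≈ 556.58 mg.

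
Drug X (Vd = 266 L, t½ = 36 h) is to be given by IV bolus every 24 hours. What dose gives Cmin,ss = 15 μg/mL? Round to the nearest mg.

τ/t½ = 24/36 ≈ 0.66667, so f = (1/2)^(24/36) ≈ 0.629961.
Cmin,ss = (D/Vd)·f/(1−f), so D = Cmin,ss·Vd·(1−f)/f.
D = 15 × 266 × (1−f)/f ≈ 15 × 266 × 0.58740 ≈ 2343.73 mg.

2344 mg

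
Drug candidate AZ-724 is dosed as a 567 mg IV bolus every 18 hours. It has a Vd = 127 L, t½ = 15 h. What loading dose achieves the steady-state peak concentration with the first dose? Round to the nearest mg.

f = (1/2)^(18/15) ≈ 0.435275; accumulation ratio R = 1/(1−f) ≈ 1.77077.
Loading dose to hit Cmax,ss on first dose: D_load = D_maint·R ≈ 567 × 1.77077 ≈ 1004.03 mg.

1004 mg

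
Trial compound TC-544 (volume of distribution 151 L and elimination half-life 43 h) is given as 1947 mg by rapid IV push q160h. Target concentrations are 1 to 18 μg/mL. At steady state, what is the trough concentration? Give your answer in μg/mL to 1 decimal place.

1.1 μg/mL

k = ln2/t½ = ln2/43 ≈ 0.016120 h⁻¹; fraction remaining f = e^(−kτ) = e^(−0.016120×160) ≈ 0.0758.
At steady state, accumulation factor R = 1/(1 − e^(−kτ)) ≈ 1.0820.
Single-dose peak C₀ = D/Vd = 1947/151 ≈ 12.894 μg/mL.
Steady-state peak Cmax,ss = C₀·R ≈ 12.894 × 1.0820 ≈ 13.951 μg/mL.
One interval later, Cmin,ss = Cmax,ss·e^(−kτ) ≈ 13.951 × 0.0758 ≈ 1.057 μg/mL.
Trough 1.1 μg/mL vs MEC 1 μg/mL: adequate.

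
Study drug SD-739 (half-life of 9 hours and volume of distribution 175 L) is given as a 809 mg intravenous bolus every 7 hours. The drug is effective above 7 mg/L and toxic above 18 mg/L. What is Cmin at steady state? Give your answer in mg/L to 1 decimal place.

6.5 mg/L

τ/t½ = 7/9 ≈ 0.77778, so fraction remaining f = (1/2)^(7/9) ≈ 0.5833.
Accumulation ratio R = 1/(1 − f) ≈ 1/0.4167 ≈ 2.3998.
Each bolus raises the concentration by D/Vd = 809/175 ≈ 4.623 mg/L.
Steady-state peak Cmax,ss = C₀·R ≈ 4.623 × 2.3998 ≈ 11.094 mg/L.
Steady-state trough Cmin,ss = Cmax,ss·f ≈ 11.094 × 0.5833 ≈ 6.471 mg/L.
Trough 6.5 mg/L vs MEC 7 mg/L: subtherapeutic.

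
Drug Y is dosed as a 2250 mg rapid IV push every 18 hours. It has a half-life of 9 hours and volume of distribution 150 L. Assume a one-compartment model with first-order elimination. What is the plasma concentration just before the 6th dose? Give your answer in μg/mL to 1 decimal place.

f = (1/2)^(τ/t½) = (1/2)^(18/9) ≈ 0.2500.
C₀ = D/Vd = 2250/150 ≈ 15.000 μg/mL.
Before the 6th dose, 5 doses have been given. Superposition: Cmin = C₀·(f + f² + … + f^5).
≈ 15.000 × (0.2500 + 0.0625 + 0.0156 + 0.0039 + 0.0010) ≈ 15.000 × 0.3330 ≈ 4.995 μg/mL.

5.0 μg/mL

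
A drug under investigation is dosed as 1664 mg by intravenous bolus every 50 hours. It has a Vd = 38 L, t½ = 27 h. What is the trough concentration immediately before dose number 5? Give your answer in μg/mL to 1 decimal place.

16.7 μg/mL

f = (1/2)^(τ/t½) = (1/2)^(50/27) ≈ 0.2770.
C₀ = D/Vd = 1664/38 ≈ 43.789 μg/mL.
Before the 5th dose, 4 doses have been given. Superposition: Cmin = C₀·(f + f² + … + f^4).
≈ 43.789 × (0.2770 + 0.0767 + 0.0213 + 0.0059) ≈ 43.789 × 0.3809 ≈ 16.679 μg/mL.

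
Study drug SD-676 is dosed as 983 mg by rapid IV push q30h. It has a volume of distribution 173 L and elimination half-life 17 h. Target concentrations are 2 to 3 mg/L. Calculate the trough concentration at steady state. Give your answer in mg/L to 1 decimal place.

τ/t½ = 30/17 ≈ 1.7647, so fraction remaining f = (1/2)^(30/17) ≈ 0.2943.
Each bolus raises the concentration by D/Vd = 983/173 ≈ 5.682 mg/L.
Steady-state trough Cmin,ss = C₀·f/(1−f) ≈ 5.682 × 0.2943/0.7057 ≈ 2.370 mg/L.
Trough 2.4 mg/L vs MEC 2 mg/L: adequate.

2.4 mg/L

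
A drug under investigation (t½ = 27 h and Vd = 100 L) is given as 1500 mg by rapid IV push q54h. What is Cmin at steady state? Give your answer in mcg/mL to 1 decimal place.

τ = 54 h = 2 half-lives, so f = (1/2)^2 = 0.25.
At steady state, R = 1/(1 − 0.25) = 4/3.
Single-dose peak C₀ = D/Vd = 1500/100 = 15 mcg/mL.
Steady-state peak Cmax,ss = C₀·R = 15 × 4/3 ≈ 20.000 mcg/mL.
Steady-state trough Cmin,ss = Cmax,ss·f ≈ 20.000 × 0.25 ≈ 5.000 mcg/mL.

5.0 mcg/mL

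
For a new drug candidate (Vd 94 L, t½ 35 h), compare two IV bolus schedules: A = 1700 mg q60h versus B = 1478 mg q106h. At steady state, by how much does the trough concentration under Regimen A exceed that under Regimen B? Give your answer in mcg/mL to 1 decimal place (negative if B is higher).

5.7 mcg/mL

Regimen A: f = (1/2)^(60/35) ≈ 0.3048; Cmin,ss = (1700/94)·f/(1−f) ≈ 7.929 mcg/mL.
Regimen B: f = (1/2)^(106/35) ≈ 0.1225; Cmin,ss = (1478/94)·f/(1−f) ≈ 2.195 mcg/mL.
Difference ≈ 7.929 − 2.195 ≈ 5.734 mcg/mL.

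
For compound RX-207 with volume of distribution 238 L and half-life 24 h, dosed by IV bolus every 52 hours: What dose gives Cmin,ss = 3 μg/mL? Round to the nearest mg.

2492 mg

τ/t½ = 52/24 ≈ 2.1667, so f = (1/2)^(52/24) ≈ 0.222725.
Cmin,ss = (D/Vd)·f/(1−f), so D = Cmin,ss·Vd·(1−f)/f.
D = 3 × 238 × (1−f)/f ≈ 3 × 238 × 3.48984 ≈ 2491.75 mg.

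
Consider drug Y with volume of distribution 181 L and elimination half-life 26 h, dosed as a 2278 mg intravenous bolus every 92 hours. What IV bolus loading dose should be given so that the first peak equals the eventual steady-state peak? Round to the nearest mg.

2493 mg

f = (1/2)^(92/26) ≈ 0.086063; accumulation ratio R = 1/(1−f) ≈ 1.09417.
Loading dose to hit Cmax,ss on first dose: D_load = D_maint·R ≈ 2278 × 1.09417 ≈ 2492.52 mg.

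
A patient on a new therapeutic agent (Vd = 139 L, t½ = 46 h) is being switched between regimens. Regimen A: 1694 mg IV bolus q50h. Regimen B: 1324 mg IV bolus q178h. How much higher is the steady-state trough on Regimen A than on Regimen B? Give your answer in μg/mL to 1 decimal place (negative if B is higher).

Regimen A: f = (1/2)^(50/46) ≈ 0.4708; Cmin,ss = (1694/139)·f/(1−f) ≈ 10.842 μg/mL.
Regimen B: f = (1/2)^(178/46) ≈ 0.0684; Cmin,ss = (1324/139)·f/(1−f) ≈ 0.699 μg/mL.
Difference ≈ 10.842 − 0.699 ≈ 10.143 μg/mL.

10.1 μg/mL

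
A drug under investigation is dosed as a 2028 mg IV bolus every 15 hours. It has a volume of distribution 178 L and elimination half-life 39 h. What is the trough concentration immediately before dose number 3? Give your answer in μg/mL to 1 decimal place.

15.4 μg/mL

f = (1/2)^(τ/t½) = (1/2)^(15/39) ≈ 0.7660.
C₀ = D/Vd = 2028/178 ≈ 11.393 μg/mL.
Before the 3rd dose, 2 doses have been given. Superposition: Cmin = C₀·(f + f²).
≈ 11.393 × (0.7660 + 0.5868) ≈ 11.393 × 1.3528 ≈ 15.412 μg/mL.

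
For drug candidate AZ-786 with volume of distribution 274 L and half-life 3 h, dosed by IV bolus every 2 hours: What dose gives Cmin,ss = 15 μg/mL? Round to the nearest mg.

τ/t½ = 2/3 ≈ 0.66667, so f = (1/2)^(2/3) ≈ 0.629961.
Cmin,ss = (D/Vd)·f/(1−f), so D = Cmin,ss·Vd·(1−f)/f.
D = 15 × 274 × (1−f)/f ≈ 15 × 274 × 0.58740 ≈ 2414.21 mg.

2414 mg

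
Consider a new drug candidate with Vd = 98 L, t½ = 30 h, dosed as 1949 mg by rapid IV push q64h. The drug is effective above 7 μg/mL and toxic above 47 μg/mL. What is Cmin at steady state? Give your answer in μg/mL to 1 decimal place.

Over one 64-h interval, 64/30 ≈ 2.1333 half-lives elapse, leaving f ≈ 0.2279 of each dose.
Each bolus raises the concentration by D/Vd = 1949/98 ≈ 19.888 μg/mL.
Steady-state trough Cmin,ss = C₀·f/(1−f) ≈ 19.888 × 0.2279/0.7721 ≈ 5.870 μg/mL.
Trough 5.9 μg/mL vs MEC 7 μg/mL: subtherapeutic.

5.9 μg/mL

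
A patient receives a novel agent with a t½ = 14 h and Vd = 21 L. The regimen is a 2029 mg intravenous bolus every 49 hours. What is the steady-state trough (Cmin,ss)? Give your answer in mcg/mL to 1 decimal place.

9.4 mcg/mL

k = ln2/t½ = ln2/14 ≈ 0.049511 h⁻¹; fraction remaining f = e^(−kτ) = e^(−0.049511×49) ≈ 0.0884.
Single-dose peak C₀ = D/Vd = 2029/21 ≈ 96.619 mcg/mL.
Steady-state trough Cmin,ss = C₀·f/(1−f) ≈ 96.619 × 0.0884/0.9116 ≈ 9.369 mcg/mL.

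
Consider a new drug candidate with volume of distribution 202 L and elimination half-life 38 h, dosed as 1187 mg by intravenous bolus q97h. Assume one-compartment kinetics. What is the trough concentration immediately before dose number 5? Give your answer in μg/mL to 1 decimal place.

1.2 μg/mL

f = (1/2)^(τ/t½) = (1/2)^(97/38) ≈ 0.1704.
C₀ = D/Vd = 1187/202 ≈ 5.876 μg/mL.
Before the 5th dose, 4 doses have been given. Superposition: Cmin = C₀·(f + f² + … + f^4).
≈ 5.876 × (0.1704 + 0.0290 + 0.0049 + 0.0008) ≈ 5.876 × 0.2051 ≈ 1.205 μg/mL.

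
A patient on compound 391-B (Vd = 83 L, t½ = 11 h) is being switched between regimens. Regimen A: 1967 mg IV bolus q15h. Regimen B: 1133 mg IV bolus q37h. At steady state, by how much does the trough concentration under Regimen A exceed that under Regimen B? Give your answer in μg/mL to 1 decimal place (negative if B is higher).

13.6 μg/mL

Regimen A: f = (1/2)^(15/11) ≈ 0.3886; Cmin,ss = (1967/83)·f/(1−f) ≈ 15.063 μg/mL.
Regimen B: f = (1/2)^(37/11) ≈ 0.0972; Cmin,ss = (1133/83)·f/(1−f) ≈ 1.470 μg/mL.
Difference ≈ 15.063 − 1.470 ≈ 13.593 μg/mL.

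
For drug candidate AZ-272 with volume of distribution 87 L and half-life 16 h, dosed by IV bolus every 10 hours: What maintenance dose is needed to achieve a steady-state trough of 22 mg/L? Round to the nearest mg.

τ/t½ = 10/16 ≈ 0.625, so f = (1/2)^(10/16) ≈ 0.648420.
Cmin,ss = (D/Vd)·f/(1−f), so D = Cmin,ss·Vd·(1−f)/f.
D = 22 × 87 × (1−f)/f ≈ 22 × 87 × 0.54221 ≈ 1037.79 mg.

1038 mg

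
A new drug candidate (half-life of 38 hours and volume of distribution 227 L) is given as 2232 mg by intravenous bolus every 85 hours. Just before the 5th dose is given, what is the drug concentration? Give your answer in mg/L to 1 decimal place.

2.6 mg/L

f = (1/2)^(τ/t½) = (1/2)^(85/38) ≈ 0.2122.
C₀ = D/Vd = 2232/227 ≈ 9.833 mg/L.
Before the 5th dose, 4 doses have been given. Superposition: Cmin = C₀·(f + f² + … + f^4).
≈ 9.833 × (0.2122 + 0.0450 + 0.0096 + 0.0020) ≈ 9.833 × 0.2688 ≈ 2.643 mg/L.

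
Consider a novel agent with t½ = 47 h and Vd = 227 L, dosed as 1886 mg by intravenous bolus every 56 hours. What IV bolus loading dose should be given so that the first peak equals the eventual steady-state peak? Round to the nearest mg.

3355 mg

f = (1/2)^(56/47) ≈ 0.437851; accumulation ratio R = 1/(1−f) ≈ 1.77889.
Loading dose to hit Cmax,ss on first dose: D_load = D_maint·R ≈ 1886 × 1.77889 ≈ 3354.99 mg.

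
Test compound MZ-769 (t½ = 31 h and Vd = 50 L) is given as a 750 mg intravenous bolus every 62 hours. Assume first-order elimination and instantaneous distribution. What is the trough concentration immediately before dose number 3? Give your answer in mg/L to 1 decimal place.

4.7 mg/L

f = (1/2)^(τ/t½) = (1/2)^(62/31) ≈ 0.2500.
C₀ = D/Vd = 750/50 ≈ 15.000 mg/L.
Before the 3rd dose, 2 doses have been given. Superposition: Cmin = C₀·(f + f²).
≈ 15.000 × (0.2500 + 0.0625) ≈ 15.000 × 0.3125 ≈ 4.688 mg/L.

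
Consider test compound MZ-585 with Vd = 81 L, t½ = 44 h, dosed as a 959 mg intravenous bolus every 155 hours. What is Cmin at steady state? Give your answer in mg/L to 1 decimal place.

1.1 mg/L

k = ln2/t½ = ln2/44 ≈ 0.015753 h⁻¹; fraction remaining f = e^(−kτ) = e^(−0.015753×155) ≈ 0.0870.
Accumulation ratio R = 1/(1 − f) ≈ 1/0.9130 ≈ 1.0953.
Each bolus raises the concentration by D/Vd = 959/81 ≈ 11.840 mg/L.
Cmax,ss = C₀/(1 − f) ≈ 11.840/0.9130 ≈ 12.968 mg/L.
One interval later, Cmin,ss = Cmax,ss·e^(−kτ) ≈ 12.968 × 0.0870 ≈ 1.128 mg/L.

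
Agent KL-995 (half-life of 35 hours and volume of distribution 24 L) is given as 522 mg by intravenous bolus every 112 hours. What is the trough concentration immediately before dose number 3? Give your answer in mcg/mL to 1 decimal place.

f = (1/2)^(τ/t½) = (1/2)^(112/35) ≈ 0.1088.
C₀ = D/Vd = 522/24 ≈ 21.750 mcg/mL.
Before the 3rd dose, 2 doses have been given. Superposition: Cmin = C₀·(f + f²).
≈ 21.750 × (0.1088 + 0.0118) ≈ 21.750 × 0.1206 ≈ 2.623 mcg/mL.

2.6 mcg/mL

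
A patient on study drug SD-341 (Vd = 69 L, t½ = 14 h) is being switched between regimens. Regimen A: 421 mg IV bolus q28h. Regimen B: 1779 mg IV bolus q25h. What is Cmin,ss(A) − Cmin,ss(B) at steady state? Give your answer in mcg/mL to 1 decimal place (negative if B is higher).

-8.5 mcg/mL

Regimen A: f = (1/2)^(28/14) ≈ 0.2500; Cmin,ss = (421/69)·f/(1−f) ≈ 2.034 mcg/mL.
Regimen B: f = (1/2)^(25/14) ≈ 0.2900; Cmin,ss = (1779/69)·f/(1−f) ≈ 10.531 mcg/mL.
Difference ≈ 2.034 − 10.531 ≈ -8.497 mcg/mL.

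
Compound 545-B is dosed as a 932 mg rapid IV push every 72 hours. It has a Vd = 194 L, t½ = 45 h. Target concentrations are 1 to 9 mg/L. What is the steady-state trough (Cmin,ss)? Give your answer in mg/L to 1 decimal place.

2.4 mg/L

k = ln2/t½ = ln2/45 ≈ 0.015403 h⁻¹; fraction remaining f = e^(−kτ) = e^(−0.015403×72) ≈ 0.3299.
Each bolus raises the concentration by D/Vd = 932/194 ≈ 4.804 mg/L.
Steady-state trough Cmin,ss = C₀·f/(1−f) ≈ 4.804 × 0.3299/0.6701 ≈ 2.365 mg/L.
Trough 2.4 mg/L vs MEC 1 mg/L: adequate.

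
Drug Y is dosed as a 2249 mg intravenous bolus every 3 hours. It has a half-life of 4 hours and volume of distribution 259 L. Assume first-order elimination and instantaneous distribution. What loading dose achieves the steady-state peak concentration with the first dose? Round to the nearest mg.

f = (1/2)^(3/4) ≈ 0.594604; accumulation ratio R = 1/(1−f) ≈ 2.46672.
Loading dose to hit Cmax,ss on first dose: D_load = D_maint·R ≈ 2249 × 2.46672 ≈ 5547.65 mg.

5548 mg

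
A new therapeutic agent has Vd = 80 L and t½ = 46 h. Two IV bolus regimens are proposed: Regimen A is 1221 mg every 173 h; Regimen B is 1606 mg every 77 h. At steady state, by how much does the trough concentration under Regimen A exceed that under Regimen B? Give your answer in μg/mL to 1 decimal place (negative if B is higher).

-7.9 μg/mL

Regimen A: f = (1/2)^(173/46) ≈ 0.0738; Cmin,ss = (1221/80)·f/(1−f) ≈ 1.216 μg/mL.
Regimen B: f = (1/2)^(77/46) ≈ 0.3134; Cmin,ss = (1606/80)·f/(1−f) ≈ 9.163 μg/mL.
Difference ≈ 1.216 − 9.163 ≈ -7.947 μg/mL.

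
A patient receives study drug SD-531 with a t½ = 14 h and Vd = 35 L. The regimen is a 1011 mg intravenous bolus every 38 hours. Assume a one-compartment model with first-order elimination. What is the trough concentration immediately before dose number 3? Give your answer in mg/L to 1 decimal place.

f = (1/2)^(τ/t½) = (1/2)^(38/14) ≈ 0.1524.
C₀ = D/Vd = 1011/35 ≈ 28.886 mg/L.
Before the 3rd dose, 2 doses have been given. Superposition: Cmin = C₀·(f + f²).
≈ 28.886 × (0.1524 + 0.0232) ≈ 28.886 × 0.1756 ≈ 5.072 mg/L.

5.1 mg/L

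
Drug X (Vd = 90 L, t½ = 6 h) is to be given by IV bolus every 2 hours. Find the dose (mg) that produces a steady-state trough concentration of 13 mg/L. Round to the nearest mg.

304 mg

τ/t½ = 2/6 ≈ 0.33333, so f = (1/2)^(2/6) ≈ 0.793701.
Cmin,ss = (D/Vd)·f/(1−f), so D = Cmin,ss·Vd·(1−f)/f.
D = 13 × 90 × (1−f)/f ≈ 13 × 90 × 0.25992 ≈ 304.11 mg.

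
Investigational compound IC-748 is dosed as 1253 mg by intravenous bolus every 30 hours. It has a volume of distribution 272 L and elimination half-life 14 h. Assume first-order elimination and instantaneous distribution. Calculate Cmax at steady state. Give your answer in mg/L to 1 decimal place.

τ/t½ = 30/14 ≈ 2.1429, so fraction remaining f = (1/2)^(30/14) ≈ 0.2264.
At steady state, accumulation factor R = 1/(1 − e^(−kτ)) ≈ 1.2927.
Single-dose peak C₀ = D/Vd = 1253/272 ≈ 4.607 mg/L.
Steady-state peak Cmax,ss = C₀·R ≈ 4.607 × 1.2927 ≈ 5.955 mg/L.

6.0 mg/L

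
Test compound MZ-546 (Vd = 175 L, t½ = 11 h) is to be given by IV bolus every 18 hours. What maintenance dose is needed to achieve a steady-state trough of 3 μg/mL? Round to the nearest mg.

1107 mg

τ/t½ = 18/11 ≈ 1.6364, so f = (1/2)^(18/11) ≈ 0.321666.
Cmin,ss = (D/Vd)·f/(1−f), so D = Cmin,ss·Vd·(1−f)/f.
D = 3 × 175 × (1−f)/f ≈ 3 × 175 × 2.10881 ≈ 1107.13 mg.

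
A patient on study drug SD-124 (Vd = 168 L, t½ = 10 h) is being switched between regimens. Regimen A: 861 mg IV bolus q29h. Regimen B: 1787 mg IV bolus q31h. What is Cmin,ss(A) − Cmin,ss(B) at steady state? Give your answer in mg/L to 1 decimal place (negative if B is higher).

Regimen A: f = (1/2)^(29/10) ≈ 0.1340; Cmin,ss = (861/168)·f/(1−f) ≈ 0.793 mg/L.
Regimen B: f = (1/2)^(31/10) ≈ 0.1166; Cmin,ss = (1787/168)·f/(1−f) ≈ 1.404 mg/L.
Difference ≈ 0.793 − 1.404 ≈ -0.611 mg/L.

-0.6 mg/L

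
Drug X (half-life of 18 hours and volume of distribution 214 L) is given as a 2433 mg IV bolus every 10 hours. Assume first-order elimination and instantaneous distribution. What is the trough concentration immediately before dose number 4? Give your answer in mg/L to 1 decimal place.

f = (1/2)^(τ/t½) = (1/2)^(10/18) ≈ 0.6804.
C₀ = D/Vd = 2433/214 ≈ 11.369 mg/L.
Before the 4th dose, 3 doses have been given. Superposition: Cmin = C₀·(f + f² + … + f^3).
≈ 11.369 × (0.6804 + 0.4629 + 0.3150) ≈ 11.369 × 1.4583 ≈ 16.579 mg/L.

16.6 mg/L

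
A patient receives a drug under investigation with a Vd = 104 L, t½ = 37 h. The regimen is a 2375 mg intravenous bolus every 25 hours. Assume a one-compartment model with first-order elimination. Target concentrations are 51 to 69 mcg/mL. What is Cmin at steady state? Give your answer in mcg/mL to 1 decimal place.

38.2 mcg/mL

Over one 25-h interval, 25/37 ≈ 0.67568 half-lives elapse, leaving f ≈ 0.6260 of each dose.
Accumulation ratio R = 1/(1 − f) ≈ 1/0.3740 ≈ 2.6738.
Each bolus raises the concentration by D/Vd = 2375/104 ≈ 22.837 mcg/mL.
Steady-state peak Cmax,ss = C₀·R ≈ 22.837 × 2.6738 ≈ 61.062 mcg/mL.
One interval later, Cmin,ss = Cmax,ss·e^(−kτ) ≈ 61.062 × 0.6260 ≈ 38.225 mcg/mL.
Trough 38.2 mcg/mL vs MEC 51 mcg/mL: subtherapeutic.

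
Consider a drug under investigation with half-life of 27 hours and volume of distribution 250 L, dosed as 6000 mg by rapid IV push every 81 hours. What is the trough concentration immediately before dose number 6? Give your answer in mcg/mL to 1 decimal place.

f = (1/2)^(τ/t½) = (1/2)^(81/27) ≈ 0.1250.
C₀ = D/Vd = 6000/250 ≈ 24.000 mcg/mL.
Before the 6th dose, 5 doses have been given. Superposition: Cmin = C₀·(f + f² + … + f^5).
≈ 24.000 × (0.1250 + 0.0156 + 0.0020 + 0.0002 + 0.0000) ≈ 24.000 × 0.1428 ≈ 3.427 mcg/mL.

3.4 mcg/mL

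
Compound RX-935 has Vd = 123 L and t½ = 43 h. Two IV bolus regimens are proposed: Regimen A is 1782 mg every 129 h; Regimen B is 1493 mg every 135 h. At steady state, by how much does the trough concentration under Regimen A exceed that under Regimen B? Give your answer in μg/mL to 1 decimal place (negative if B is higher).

Regimen A: f = (1/2)^(129/43) ≈ 0.1250; Cmin,ss = (1782/123)·f/(1−f) ≈ 2.070 μg/mL.
Regimen B: f = (1/2)^(135/43) ≈ 0.1135; Cmin,ss = (1493/123)·f/(1−f) ≈ 1.554 μg/mL.
Difference ≈ 2.070 − 1.554 ≈ 0.516 μg/mL.

0.5 μg/mL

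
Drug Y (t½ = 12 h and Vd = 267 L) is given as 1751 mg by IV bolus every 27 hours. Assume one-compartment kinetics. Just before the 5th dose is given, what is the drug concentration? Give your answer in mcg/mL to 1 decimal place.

1.7 mcg/mL

f = (1/2)^(τ/t½) = (1/2)^(27/12) ≈ 0.2102.
C₀ = D/Vd = 1751/267 ≈ 6.558 mcg/mL.
Before the 5th dose, 4 doses have been given. Superposition: Cmin = C₀·(f + f² + … + f^4).
≈ 6.558 × (0.2102 + 0.0442 + 0.0093 + 0.0020) ≈ 6.558 × 0.2657 ≈ 1.742 mcg/mL.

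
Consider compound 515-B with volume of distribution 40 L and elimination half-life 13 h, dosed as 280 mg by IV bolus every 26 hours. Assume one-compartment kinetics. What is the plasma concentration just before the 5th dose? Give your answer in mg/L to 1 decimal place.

2.3 mg/L

f = (1/2)^(τ/t½) = (1/2)^(26/13) ≈ 0.2500.
C₀ = D/Vd = 280/40 ≈ 7.000 mg/L.
Before the 5th dose, 4 doses have been given. Superposition: Cmin = C₀·(f + f² + … + f^4).
≈ 7.000 × (0.2500 + 0.0625 + 0.0156 + 0.0039) ≈ 7.000 × 0.3320 ≈ 2.324 mg/L.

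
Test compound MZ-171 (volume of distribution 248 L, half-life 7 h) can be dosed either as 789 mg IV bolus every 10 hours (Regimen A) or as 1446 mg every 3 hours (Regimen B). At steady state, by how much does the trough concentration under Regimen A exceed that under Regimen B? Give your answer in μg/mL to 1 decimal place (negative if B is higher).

-15.0 μg/mL

Regimen A: f = (1/2)^(10/7) ≈ 0.3715; Cmin,ss = (789/248)·f/(1−f) ≈ 1.881 μg/mL.
Regimen B: f = (1/2)^(3/7) ≈ 0.7430; Cmin,ss = (1446/248)·f/(1−f) ≈ 16.857 μg/mL.
Difference ≈ 1.881 − 16.857 ≈ -14.976 μg/mL.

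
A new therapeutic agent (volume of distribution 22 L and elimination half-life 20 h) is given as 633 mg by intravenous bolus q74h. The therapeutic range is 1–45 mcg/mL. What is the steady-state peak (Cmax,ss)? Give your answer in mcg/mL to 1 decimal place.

τ/t½ = 74/20 ≈ 3.7, so fraction remaining f = (1/2)^(74/20) ≈ 0.0769.
Accumulation ratio R = 1/(1 − f) ≈ 1/0.9231 ≈ 1.0833.
Single-dose peak C₀ = D/Vd = 633/22 ≈ 28.773 mcg/mL.
Steady-state peak Cmax,ss = C₀·R ≈ 28.773 × 1.0833 ≈ 31.170 mcg/mL.
Peak 31.2 mcg/mL vs MTC 45 mcg/mL: below toxic threshold.

31.2 mcg/mL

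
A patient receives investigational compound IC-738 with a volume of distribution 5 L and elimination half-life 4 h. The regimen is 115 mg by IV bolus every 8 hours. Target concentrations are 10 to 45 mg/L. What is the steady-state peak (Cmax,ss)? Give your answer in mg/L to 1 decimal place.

The dosing interval is 2 half-lives, so f = 2^(−2) = 0.25.
Accumulation ratio R = 1/(1 − f) = 1/0.75 = 4/3.
Single-dose peak C₀ = D/Vd = 115/5 = 23 mg/L.
Steady-state peak Cmax,ss = C₀·R = 23 × 4/3 ≈ 30.667 mg/L.
Peak 30.7 mg/L vs MTC 45 mg/L: below toxic threshold.

30.7 mg/L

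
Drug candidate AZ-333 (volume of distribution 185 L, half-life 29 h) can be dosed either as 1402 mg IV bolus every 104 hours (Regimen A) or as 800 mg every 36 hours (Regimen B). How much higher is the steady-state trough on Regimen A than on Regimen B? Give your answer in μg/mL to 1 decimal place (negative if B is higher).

-2.5 μg/mL

Regimen A: f = (1/2)^(104/29) ≈ 0.0833; Cmin,ss = (1402/185)·f/(1−f) ≈ 0.689 μg/mL.
Regimen B: f = (1/2)^(36/29) ≈ 0.4230; Cmin,ss = (800/185)·f/(1−f) ≈ 3.170 μg/mL.
Difference ≈ 0.689 − 3.170 ≈ -2.481 μg/mL.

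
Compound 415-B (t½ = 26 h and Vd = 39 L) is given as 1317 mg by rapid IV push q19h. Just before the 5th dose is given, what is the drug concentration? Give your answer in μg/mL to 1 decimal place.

44.5 μg/mL

f = (1/2)^(τ/t½) = (1/2)^(19/26) ≈ 0.6026.
C₀ = D/Vd = 1317/39 ≈ 33.769 μg/mL.
Before the 5th dose, 4 doses have been given. Superposition: Cmin = C₀·(f + f² + … + f^4).
≈ 33.769 × (0.6026 + 0.3631 + 0.2188 + 0.1319) ≈ 33.769 × 1.3164 ≈ 44.454 μg/mL.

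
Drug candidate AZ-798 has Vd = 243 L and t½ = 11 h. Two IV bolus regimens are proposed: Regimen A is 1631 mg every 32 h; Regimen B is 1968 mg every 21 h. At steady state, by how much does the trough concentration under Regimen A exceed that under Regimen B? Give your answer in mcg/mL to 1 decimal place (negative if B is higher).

-1.9 mcg/mL

Regimen A: f = (1/2)^(32/11) ≈ 0.1331; Cmin,ss = (1631/243)·f/(1−f) ≈ 1.031 mcg/mL.
Regimen B: f = (1/2)^(21/11) ≈ 0.2663; Cmin,ss = (1968/243)·f/(1−f) ≈ 2.939 mcg/mL.
Difference ≈ 1.031 − 2.939 ≈ -1.908 mcg/mL.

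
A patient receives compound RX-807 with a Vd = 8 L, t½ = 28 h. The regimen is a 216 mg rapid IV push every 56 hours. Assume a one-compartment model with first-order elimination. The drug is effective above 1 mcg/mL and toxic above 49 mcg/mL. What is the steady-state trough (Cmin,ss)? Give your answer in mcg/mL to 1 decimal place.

τ = 56 h = 2 half-lives, so f = (1/2)^2 = 0.25.
At steady state, R = 1/(1 − 0.25) = 4/3.
Single-dose peak C₀ = D/Vd = 216/8 = 27 mcg/mL.
Steady-state peak Cmax,ss = C₀·R = 27 × 4/3 ≈ 36.000 mcg/mL.
Steady-state trough Cmin,ss = Cmax,ss·f ≈ 36.000 × 0.25 ≈ 9.000 mcg/mL.
Trough 9.0 mcg/mL vs MEC 1 mcg/mL: adequate.

9.0 mcg/mL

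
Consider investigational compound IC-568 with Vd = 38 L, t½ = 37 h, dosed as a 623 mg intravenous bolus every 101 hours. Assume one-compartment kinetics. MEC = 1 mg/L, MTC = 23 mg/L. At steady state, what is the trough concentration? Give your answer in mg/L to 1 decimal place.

2.9 mg/L

Over one 101-h interval, 101/37 ≈ 2.7297 half-lives elapse, leaving f ≈ 0.1508 of each dose.
Each bolus raises the concentration by D/Vd = 623/38 ≈ 16.395 mg/L.
Steady-state trough Cmin,ss = C₀·f/(1−f) ≈ 16.395 × 0.1508/0.8492 ≈ 2.911 mg/L.
Trough 2.9 mg/L vs MEC 1 mg/L: adequate.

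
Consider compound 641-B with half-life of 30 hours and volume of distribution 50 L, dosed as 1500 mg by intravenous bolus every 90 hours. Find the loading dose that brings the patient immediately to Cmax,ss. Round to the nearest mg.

1714 mg

f = (1/2)^(90/30) ≈ 0.125000; accumulation ratio R = 1/(1−f) ≈ 1.14286.
Loading dose to hit Cmax,ss on first dose: D_load = D_maint·R ≈ 1500 × 1.14286 ≈ 1714.29 mg.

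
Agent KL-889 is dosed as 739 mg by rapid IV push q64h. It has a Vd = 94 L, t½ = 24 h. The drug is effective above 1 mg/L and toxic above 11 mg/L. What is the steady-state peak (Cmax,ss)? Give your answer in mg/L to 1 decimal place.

9.3 mg/L

k = ln2/t½ = ln2/24 ≈ 0.028881 h⁻¹; fraction remaining f = e^(−kτ) = e^(−0.028881×64) ≈ 0.1575.
Accumulation ratio R = 1/(1 − f) ≈ 1/0.8425 ≈ 1.1869.
Single-dose peak C₀ = D/Vd = 739/94 ≈ 7.862 mg/L.
Steady-state peak Cmax,ss = C₀·R ≈ 7.862 × 1.1869 ≈ 9.331 mg/L.
Peak 9.3 mg/L vs MTC 11 mg/L: below toxic threshold.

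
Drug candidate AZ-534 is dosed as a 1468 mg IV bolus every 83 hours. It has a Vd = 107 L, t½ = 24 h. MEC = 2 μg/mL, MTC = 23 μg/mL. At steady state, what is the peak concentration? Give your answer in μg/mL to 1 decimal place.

Over one 83-h interval, 83/24 ≈ 3.4583 half-lives elapse, leaving f ≈ 0.0910 of each dose.
At steady state, accumulation factor R = 1/(1 − e^(−kτ)) ≈ 1.1001.
Each bolus raises the concentration by D/Vd = 1468/107 ≈ 13.720 μg/mL.
Steady-state peak Cmax,ss = C₀·R ≈ 13.720 × 1.1001 ≈ 15.093 μg/mL.
Peak 15.1 μg/mL vs MTC 23 μg/mL: below toxic threshold.

15.1 μg/mL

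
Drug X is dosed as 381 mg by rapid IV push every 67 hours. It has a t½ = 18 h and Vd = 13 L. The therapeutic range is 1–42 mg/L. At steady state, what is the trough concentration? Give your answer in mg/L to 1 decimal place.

Over one 67-h interval, 67/18 ≈ 3.7222 half-lives elapse, leaving f ≈ 0.0758 of each dose.
At steady state, accumulation factor R = 1/(1 − e^(−kτ)) ≈ 1.0820.
Single-dose peak C₀ = D/Vd = 381/13 ≈ 29.308 mg/L.
Cmax,ss = C₀/(1 − f) ≈ 29.308/0.9242 ≈ 31.712 mg/L.
One interval later, Cmin,ss = Cmax,ss·e^(−kτ) ≈ 31.712 × 0.0758 ≈ 2.404 mg/L.
Trough 2.4 mg/L vs MEC 1 mg/L: adequate.

2.4 mg/L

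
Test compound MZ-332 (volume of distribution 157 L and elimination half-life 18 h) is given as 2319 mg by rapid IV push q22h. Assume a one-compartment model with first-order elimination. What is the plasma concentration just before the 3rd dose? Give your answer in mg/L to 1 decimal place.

9.0 mg/L

f = (1/2)^(τ/t½) = (1/2)^(22/18) ≈ 0.4286.
C₀ = D/Vd = 2319/157 ≈ 14.771 mg/L.
Before the 3rd dose, 2 doses have been given. Superposition: Cmin = C₀·(f + f²).
≈ 14.771 × (0.4286 + 0.1837) ≈ 14.771 × 0.6123 ≈ 9.044 mg/L.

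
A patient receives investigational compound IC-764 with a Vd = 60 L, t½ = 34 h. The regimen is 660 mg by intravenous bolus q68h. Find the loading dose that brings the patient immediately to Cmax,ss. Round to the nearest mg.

880 mg

f = (1/2)^(68/34) ≈ 0.250000; accumulation ratio R = 1/(1−f) ≈ 1.33333.
Loading dose to hit Cmax,ss on first dose: D_load = D_maint·R ≈ 660 × 1.33333 ≈ 880.00 mg.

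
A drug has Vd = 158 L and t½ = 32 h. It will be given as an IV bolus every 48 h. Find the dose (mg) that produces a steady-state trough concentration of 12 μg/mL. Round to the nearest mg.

τ/t½ = 48/32 ≈ 1.5, so f = (1/2)^(48/32) ≈ 0.353553.
Cmin,ss = (D/Vd)·f/(1−f), so D = Cmin,ss·Vd·(1−f)/f.
D = 12 × 158 × (1−f)/f ≈ 12 × 158 × 1.82843 ≈ 3466.70 mg.

3467 mg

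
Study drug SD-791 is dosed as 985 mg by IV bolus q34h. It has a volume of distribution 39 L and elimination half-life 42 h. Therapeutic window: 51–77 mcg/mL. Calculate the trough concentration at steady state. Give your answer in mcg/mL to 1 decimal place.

Over one 34-h interval, 34/42 ≈ 0.80952 half-lives elapse, leaving f ≈ 0.5706 of each dose.
At steady state, accumulation factor R = 1/(1 − e^(−kτ)) ≈ 2.3288.
Single-dose peak C₀ = D/Vd = 985/39 ≈ 25.256 mcg/mL.
Steady-state peak Cmax,ss = C₀·R ≈ 25.256 × 2.3288 ≈ 58.816 mcg/mL.
Steady-state trough Cmin,ss = Cmax,ss·f ≈ 58.816 × 0.5706 ≈ 33.560 mcg/mL.
Trough 33.6 mcg/mL vs MEC 51 mcg/mL: subtherapeutic.

33.6 mcg/mL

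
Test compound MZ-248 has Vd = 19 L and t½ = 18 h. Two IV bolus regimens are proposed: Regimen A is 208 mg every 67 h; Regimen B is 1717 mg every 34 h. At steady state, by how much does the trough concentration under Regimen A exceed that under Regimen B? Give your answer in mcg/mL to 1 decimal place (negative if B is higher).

-32.5 mcg/mL

Regimen A: f = (1/2)^(67/18) ≈ 0.0758; Cmin,ss = (208/19)·f/(1−f) ≈ 0.898 mcg/mL.
Regimen B: f = (1/2)^(34/18) ≈ 0.2700; Cmin,ss = (1717/19)·f/(1−f) ≈ 33.424 mcg/mL.
Difference ≈ 0.898 − 33.424 ≈ -32.526 mcg/mL.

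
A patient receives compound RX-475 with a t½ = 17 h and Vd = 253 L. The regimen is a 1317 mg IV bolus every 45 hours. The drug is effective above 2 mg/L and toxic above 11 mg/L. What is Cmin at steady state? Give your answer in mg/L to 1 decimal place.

1.0 mg/L

τ/t½ = 45/17 ≈ 2.6471, so fraction remaining f = (1/2)^(45/17) ≈ 0.1596.
At steady state, accumulation factor R = 1/(1 − e^(−kτ)) ≈ 1.1899.
Single-dose peak C₀ = D/Vd = 1317/253 ≈ 5.206 mg/L.
Steady-state peak Cmax,ss = C₀·R ≈ 5.206 × 1.1899 ≈ 6.195 mg/L.
One interval later, Cmin,ss = Cmax,ss·e^(−kτ) ≈ 6.195 × 0.1596 ≈ 0.989 mg/L.
Trough 1.0 mg/L vs MEC 2 mg/L: subtherapeutic.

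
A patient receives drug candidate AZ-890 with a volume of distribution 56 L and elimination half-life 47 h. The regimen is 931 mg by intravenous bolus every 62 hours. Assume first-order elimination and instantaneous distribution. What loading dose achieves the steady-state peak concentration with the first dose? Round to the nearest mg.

1554 mg

f = (1/2)^(62/47) ≈ 0.400771; accumulation ratio R = 1/(1−f) ≈ 1.66881.
Loading dose to hit Cmax,ss on first dose: D_load = D_maint·R ≈ 931 × 1.66881 ≈ 1553.66 mg.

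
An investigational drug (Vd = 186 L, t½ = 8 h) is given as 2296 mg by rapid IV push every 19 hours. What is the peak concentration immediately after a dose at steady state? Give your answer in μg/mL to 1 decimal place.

τ/t½ = 19/8 ≈ 2.375, so fraction remaining f = (1/2)^(19/8) ≈ 0.1928.
Accumulation ratio R = 1/(1 − f) ≈ 1/0.8072 ≈ 1.2389.
Single-dose peak C₀ = D/Vd = 2296/186 ≈ 12.344 μg/mL.
Steady-state peak Cmax,ss = C₀·R ≈ 12.344 × 1.2389 ≈ 15.293 μg/mL.

15.3 μg/mL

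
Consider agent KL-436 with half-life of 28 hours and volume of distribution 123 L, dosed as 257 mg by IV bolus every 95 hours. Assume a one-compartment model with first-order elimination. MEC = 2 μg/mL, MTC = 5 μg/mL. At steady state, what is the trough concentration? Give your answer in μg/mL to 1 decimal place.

0.2 μg/mL

τ/t½ = 95/28 ≈ 3.3929, so fraction remaining f = (1/2)^(95/28) ≈ 0.0952.
At steady state, accumulation factor R = 1/(1 − e^(−kτ)) ≈ 1.1052.
Each bolus raises the concentration by D/Vd = 257/123 ≈ 2.089 μg/mL.
Cmax,ss = C₀/(1 − f) ≈ 2.089/0.9048 ≈ 2.309 μg/mL.
One interval later, Cmin,ss = Cmax,ss·e^(−kτ) ≈ 2.309 × 0.0952 ≈ 0.220 μg/mL.
Trough 0.2 μg/mL vs MEC 2 μg/mL: subtherapeutic.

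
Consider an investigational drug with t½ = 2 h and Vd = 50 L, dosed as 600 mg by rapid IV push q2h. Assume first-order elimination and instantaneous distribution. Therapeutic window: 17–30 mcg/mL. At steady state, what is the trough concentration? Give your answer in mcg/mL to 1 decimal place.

12.0 mcg/mL

τ = 2 h = 1 half-life, so f = (1/2)^1 = 0.5.
At steady state, R = 1/(1 − 0.5) = 2/1.
Single-dose peak C₀ = D/Vd = 600/50 = 12 mcg/mL.
Steady-state peak Cmax,ss = C₀·R = 12 × 2/1 ≈ 24.000 mcg/mL.
Steady-state trough Cmin,ss = Cmax,ss·f ≈ 24.000 × 0.5 ≈ 12.000 mcg/mL.
Trough 12.0 mcg/mL vs MEC 17 mcg/mL: subtherapeutic.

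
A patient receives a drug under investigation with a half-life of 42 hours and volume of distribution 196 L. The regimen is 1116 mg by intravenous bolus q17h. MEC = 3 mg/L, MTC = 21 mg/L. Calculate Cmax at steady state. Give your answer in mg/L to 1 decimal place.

Over one 17-h interval, 17/42 ≈ 0.40476 half-lives elapse, leaving f ≈ 0.7554 of each dose.
Accumulation ratio R = 1/(1 − f) ≈ 1/0.2446 ≈ 4.0883.
Single-dose peak C₀ = D/Vd = 1116/196 ≈ 5.694 mg/L.
Steady-state peak Cmax,ss = C₀·R ≈ 5.694 × 4.0883 ≈ 23.279 mg/L.
Peak 23.3 mg/L vs MTC 21 mg/L: exceeds toxic threshold.

23.3 mg/L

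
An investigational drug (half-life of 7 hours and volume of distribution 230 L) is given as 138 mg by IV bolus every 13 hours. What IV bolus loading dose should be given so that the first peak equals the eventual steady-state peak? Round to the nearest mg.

191 mg

f = (1/2)^(13/7) ≈ 0.276022; accumulation ratio R = 1/(1−f) ≈ 1.38126.
Loading dose to hit Cmax,ss on first dose: D_load = D_maint·R ≈ 138 × 1.38126 ≈ 190.61 mg.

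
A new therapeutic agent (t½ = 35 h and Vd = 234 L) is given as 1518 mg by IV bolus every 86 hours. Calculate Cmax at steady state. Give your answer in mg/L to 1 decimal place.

k = ln2/t½ = ln2/35 ≈ 0.019804 h⁻¹; fraction remaining f = e^(−kτ) = e^(−0.019804×86) ≈ 0.1821.
Accumulation ratio R = 1/(1 − f) ≈ 1/0.8179 ≈ 1.2226.
Single-dose peak C₀ = D/Vd = 1518/234 ≈ 6.487 mg/L.
Steady-state peak Cmax,ss = C₀·R ≈ 6.487 × 1.2226 ≈ 7.931 mg/L.

7.9 mg/L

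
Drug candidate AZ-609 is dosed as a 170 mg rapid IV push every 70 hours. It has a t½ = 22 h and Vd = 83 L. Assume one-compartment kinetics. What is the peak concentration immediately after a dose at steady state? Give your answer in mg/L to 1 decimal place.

Over one 70-h interval, 70/22 ≈ 3.1818 half-lives elapse, leaving f ≈ 0.1102 of each dose.
Accumulation ratio R = 1/(1 − f) ≈ 1/0.8898 ≈ 1.1238.
Each bolus raises the concentration by D/Vd = 170/83 ≈ 2.048 mg/L.
Steady-state peak Cmax,ss = C₀·R ≈ 2.048 × 1.1238 ≈ 2.302 mg/L.

2.3 mg/L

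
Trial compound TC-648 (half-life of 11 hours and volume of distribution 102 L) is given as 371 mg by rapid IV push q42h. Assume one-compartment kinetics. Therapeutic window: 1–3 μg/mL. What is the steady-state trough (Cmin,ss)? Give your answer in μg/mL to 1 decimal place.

τ/t½ = 42/11 ≈ 3.8182, so fraction remaining f = (1/2)^(42/11) ≈ 0.0709.
Single-dose peak C₀ = D/Vd = 371/102 ≈ 3.637 μg/mL.
Steady-state trough Cmin,ss = C₀·f/(1−f) ≈ 3.637 × 0.0709/0.9291 ≈ 0.278 μg/mL.
Trough 0.3 μg/mL vs MEC 1 μg/mL: subtherapeutic.

0.3 μg/mL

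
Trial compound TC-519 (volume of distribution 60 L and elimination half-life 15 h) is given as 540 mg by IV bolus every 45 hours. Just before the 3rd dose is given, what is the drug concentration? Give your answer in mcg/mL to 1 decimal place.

1.3 mcg/mL

f = (1/2)^(τ/t½) = (1/2)^(45/15) ≈ 0.1250.
C₀ = D/Vd = 540/60 ≈ 9.000 mcg/mL.
Before the 3rd dose, 2 doses have been given. Superposition: Cmin = C₀·(f + f²).
≈ 9.000 × (0.1250 + 0.0156) ≈ 9.000 × 0.1406 ≈ 1.265 mcg/mL.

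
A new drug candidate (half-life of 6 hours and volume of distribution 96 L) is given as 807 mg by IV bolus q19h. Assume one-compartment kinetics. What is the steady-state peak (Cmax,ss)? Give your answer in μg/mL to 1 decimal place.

9.5 μg/mL

τ/t½ = 19/6 ≈ 3.1667, so fraction remaining f = (1/2)^(19/6) ≈ 0.1114.
At steady state, accumulation factor R = 1/(1 − e^(−kτ)) ≈ 1.1254.
Single-dose peak C₀ = D/Vd = 807/96 ≈ 8.406 μg/mL.
Steady-state peak Cmax,ss = C₀·R ≈ 8.406 × 1.1254 ≈ 9.460 μg/mL.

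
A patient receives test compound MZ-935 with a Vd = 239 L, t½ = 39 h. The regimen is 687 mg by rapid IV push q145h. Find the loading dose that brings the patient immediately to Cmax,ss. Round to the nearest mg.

744 mg

f = (1/2)^(145/39) ≈ 0.075995; accumulation ratio R = 1/(1−f) ≈ 1.08225.
Loading dose to hit Cmax,ss on first dose: D_load = D_maint·R ≈ 687 × 1.08225 ≈ 743.51 mg.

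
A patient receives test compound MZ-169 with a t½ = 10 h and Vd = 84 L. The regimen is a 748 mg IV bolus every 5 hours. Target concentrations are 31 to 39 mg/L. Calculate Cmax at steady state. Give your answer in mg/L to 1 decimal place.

τ/t½ = 5/10 ≈ 0.5, so fraction remaining f = (1/2)^(5/10) ≈ 0.7071.
At steady state, accumulation factor R = 1/(1 − e^(−kτ)) ≈ 3.4141.
Single-dose peak C₀ = D/Vd = 748/84 ≈ 8.905 mg/L.
Cmax,ss = C₀/(1 − f) ≈ 8.905/0.2929 ≈ 30.403 mg/L.
Peak 30.4 mg/L vs MTC 39 mg/L: below toxic threshold.

30.4 mg/L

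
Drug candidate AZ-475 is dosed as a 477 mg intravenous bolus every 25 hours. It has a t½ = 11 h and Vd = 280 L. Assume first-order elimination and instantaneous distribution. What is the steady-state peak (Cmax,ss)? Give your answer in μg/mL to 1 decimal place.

Over one 25-h interval, 25/11 ≈ 2.2727 half-lives elapse, leaving f ≈ 0.2069 of each dose.
Accumulation ratio R = 1/(1 − f) ≈ 1/0.7931 ≈ 1.2609.
Each bolus raises the concentration by D/Vd = 477/280 ≈ 1.704 μg/mL.
Cmax,ss = C₀/(1 − f) ≈ 1.704/0.7931 ≈ 2.149 μg/mL.

2.1 μg/mL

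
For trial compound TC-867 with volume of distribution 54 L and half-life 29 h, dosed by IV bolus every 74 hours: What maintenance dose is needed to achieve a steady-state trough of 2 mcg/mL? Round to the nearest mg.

τ/t½ = 74/29 ≈ 2.5517, so f = (1/2)^(74/29) ≈ 0.170551.
Cmin,ss = (D/Vd)·f/(1−f), so D = Cmin,ss·Vd·(1−f)/f.
D = 2 × 54 × (1−f)/f ≈ 2 × 54 × 4.86335 ≈ 525.24 mg.

525 mg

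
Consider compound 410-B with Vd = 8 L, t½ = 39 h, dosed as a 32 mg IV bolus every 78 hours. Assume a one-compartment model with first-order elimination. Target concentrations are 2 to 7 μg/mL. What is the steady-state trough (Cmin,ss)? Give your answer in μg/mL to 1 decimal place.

1.3 μg/mL

τ = 78 h = 2 half-lives, so f = (1/2)^2 = 0.25.
At steady state, R = 1/(1 − 0.25) = 4/3.
Single-dose peak C₀ = D/Vd = 32/8 = 4 μg/mL.
Steady-state peak Cmax,ss = C₀·R = 4 × 4/3 ≈ 5.333 μg/mL.
Steady-state trough Cmin,ss = Cmax,ss·f ≈ 5.333 × 0.25 ≈ 1.333 μg/mL.
Trough 1.3 μg/mL vs MEC 2 μg/mL: subtherapeutic.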